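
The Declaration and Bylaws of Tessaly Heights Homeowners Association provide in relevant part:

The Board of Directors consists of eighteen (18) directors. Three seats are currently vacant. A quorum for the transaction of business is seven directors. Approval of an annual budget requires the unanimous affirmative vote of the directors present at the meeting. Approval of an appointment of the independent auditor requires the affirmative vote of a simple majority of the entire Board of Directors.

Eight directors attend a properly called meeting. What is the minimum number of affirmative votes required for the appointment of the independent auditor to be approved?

The appointment of the independent auditor requires a majority of the entire Board of Directors (18).
A majority of 18 is 10.
(Only 8 can vote, so the appointment of the independent auditor cannot pass at this meeting, but the required vote is still 10.)

10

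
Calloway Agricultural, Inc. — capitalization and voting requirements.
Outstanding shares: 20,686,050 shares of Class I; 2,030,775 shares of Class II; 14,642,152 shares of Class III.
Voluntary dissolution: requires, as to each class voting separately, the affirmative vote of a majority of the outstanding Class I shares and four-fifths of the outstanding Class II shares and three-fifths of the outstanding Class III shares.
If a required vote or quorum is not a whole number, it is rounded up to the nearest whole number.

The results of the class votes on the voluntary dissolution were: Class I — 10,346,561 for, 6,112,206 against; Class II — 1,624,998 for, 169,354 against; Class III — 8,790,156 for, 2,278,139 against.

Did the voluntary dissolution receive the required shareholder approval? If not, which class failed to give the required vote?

Class I: a majority of 20686050 is 10343026; 10,343,026 required, 10,346,561 in favor — approved.
Class II: 4/5 of 2030775 = 1624620; 1,624,620 required, 1,624,998 in favor — approved.
Class III: 3/5 of 14642152 = 8785291.20, rounded up to 8785292; 8,785,292 required, 8,790,156 in favor — approved.

Approved — every class gave the required vote.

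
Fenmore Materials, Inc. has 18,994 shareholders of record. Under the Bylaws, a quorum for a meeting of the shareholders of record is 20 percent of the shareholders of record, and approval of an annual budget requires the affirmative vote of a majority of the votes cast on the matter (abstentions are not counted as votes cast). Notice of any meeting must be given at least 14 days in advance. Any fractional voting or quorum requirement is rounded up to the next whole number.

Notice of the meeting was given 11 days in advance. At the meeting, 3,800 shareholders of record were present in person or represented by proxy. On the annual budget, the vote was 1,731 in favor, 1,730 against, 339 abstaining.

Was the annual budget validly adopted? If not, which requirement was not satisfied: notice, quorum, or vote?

Notice: 11 days given; 14 required. Not satisfied.
Quorum: 20% of 18,994 = 3,798.80, rounded up to 3,799; 3,800 present. Satisfied.
Vote: requires a majority of the votes cast (3,800 − 339 abstaining = 3,461); a majority of 3461 is 1731, so 1,731 needed; 1,731 in favor. Satisfied.

Invalid — notice requirement not satisfied.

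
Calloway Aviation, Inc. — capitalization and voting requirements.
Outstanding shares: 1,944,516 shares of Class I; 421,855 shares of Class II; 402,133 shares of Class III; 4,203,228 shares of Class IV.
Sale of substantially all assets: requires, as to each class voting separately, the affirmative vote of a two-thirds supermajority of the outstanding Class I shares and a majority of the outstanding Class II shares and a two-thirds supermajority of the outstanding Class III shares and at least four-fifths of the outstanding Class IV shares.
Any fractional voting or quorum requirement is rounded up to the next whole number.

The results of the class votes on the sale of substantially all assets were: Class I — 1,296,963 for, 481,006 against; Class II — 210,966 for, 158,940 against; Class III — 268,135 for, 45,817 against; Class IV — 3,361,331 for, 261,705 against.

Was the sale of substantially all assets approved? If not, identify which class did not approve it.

Not approved — the Class IV shares did not give the required vote.

Class I: 2/3 of 1944516 = 1296344; 1,296,344 required, 1,296,963 in favor — approved.
Class II: a majority of 421855 is 210928; 210,928 required, 210,966 in favor — approved.
Class III: 2/3 of 402133 = 268088.67, rounded up to 268089; 268,089 required, 268,135 in favor — approved.
Class IV: 4/5 of 4203228 = 3362582.40, rounded up to 3362583; 3,362,583 required, 3,361,331 in favor — not approved.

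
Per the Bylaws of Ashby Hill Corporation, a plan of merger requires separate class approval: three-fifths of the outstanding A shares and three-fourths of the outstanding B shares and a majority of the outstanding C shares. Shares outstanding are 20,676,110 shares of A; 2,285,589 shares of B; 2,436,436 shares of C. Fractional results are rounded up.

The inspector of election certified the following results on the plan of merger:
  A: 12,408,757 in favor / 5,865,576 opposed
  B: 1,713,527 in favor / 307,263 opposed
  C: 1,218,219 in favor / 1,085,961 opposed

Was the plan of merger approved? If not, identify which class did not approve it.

Not approved — the B shares did not give the required vote.

A: 3/5 of 20676110 = 12405666; 12,405,666 required, 12,408,757 in favor — approved.
B: 3/4 of 2285589 = 1714191.75, rounded up to 1714192; 1,714,192 required, 1,713,527 in favor — not approved.
C: a majority of 2436436 is 1218219; 1,218,219 required, 1,218,219 in favor — approved.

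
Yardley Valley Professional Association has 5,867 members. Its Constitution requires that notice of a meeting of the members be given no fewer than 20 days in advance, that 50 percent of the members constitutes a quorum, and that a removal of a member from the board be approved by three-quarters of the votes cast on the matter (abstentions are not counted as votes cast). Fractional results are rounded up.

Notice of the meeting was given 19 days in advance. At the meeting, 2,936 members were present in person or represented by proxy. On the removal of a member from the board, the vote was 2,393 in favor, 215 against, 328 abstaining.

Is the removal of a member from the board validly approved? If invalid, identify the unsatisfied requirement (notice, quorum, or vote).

Invalid — notice requirement not satisfied.

Notice: 19 days given; 20 required. Not satisfied.
Quorum: 50% of 5,867 = 2,933.50, rounded up to 2,934; 2,936 present. Satisfied.
Vote: requires three-fourths of the votes cast (2,936 − 328 abstaining = 2,608); 3/4 of 2608 = 1956, so 1,956 needed; 2,393 in favor. Satisfied.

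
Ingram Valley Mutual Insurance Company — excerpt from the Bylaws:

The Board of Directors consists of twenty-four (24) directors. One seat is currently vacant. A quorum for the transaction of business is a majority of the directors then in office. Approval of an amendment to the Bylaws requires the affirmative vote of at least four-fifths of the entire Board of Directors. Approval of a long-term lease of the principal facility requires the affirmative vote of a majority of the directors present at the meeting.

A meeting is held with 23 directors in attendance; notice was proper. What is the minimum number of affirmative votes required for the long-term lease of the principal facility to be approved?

The long-term lease of the principal facility requires a majority of the directors present (23).
A majority of 23 is 12.

12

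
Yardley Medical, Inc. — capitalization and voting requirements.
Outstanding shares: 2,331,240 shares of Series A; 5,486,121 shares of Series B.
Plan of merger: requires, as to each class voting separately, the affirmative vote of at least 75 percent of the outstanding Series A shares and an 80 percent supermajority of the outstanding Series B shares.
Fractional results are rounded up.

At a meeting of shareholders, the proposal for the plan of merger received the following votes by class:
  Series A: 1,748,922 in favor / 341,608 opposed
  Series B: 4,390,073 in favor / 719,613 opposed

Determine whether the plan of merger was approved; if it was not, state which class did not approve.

Series A: 3/4 of 2331240 = 1748430; 1,748,430 required, 1,748,922 in favor — approved.
Series B: 4/5 of 5486121 = 4388896.80, rounded up to 4388897; 4,388,897 required, 4,390,073 in favor — approved.

Approved — every class gave the required vote.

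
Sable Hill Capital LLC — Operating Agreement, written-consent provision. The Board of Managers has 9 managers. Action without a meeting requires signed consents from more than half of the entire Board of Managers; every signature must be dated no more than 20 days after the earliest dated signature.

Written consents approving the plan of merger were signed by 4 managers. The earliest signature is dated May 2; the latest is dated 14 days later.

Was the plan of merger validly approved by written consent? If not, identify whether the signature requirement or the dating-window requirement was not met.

Not effective — insufficient signatures.

Signatures required: more than half of 9 — a majority of 9 is 5, so 5 needed; 4 signed. Insufficient.
Dating window: the latest signature is 14 days after the earliest; the limit is 20 days. Within the window.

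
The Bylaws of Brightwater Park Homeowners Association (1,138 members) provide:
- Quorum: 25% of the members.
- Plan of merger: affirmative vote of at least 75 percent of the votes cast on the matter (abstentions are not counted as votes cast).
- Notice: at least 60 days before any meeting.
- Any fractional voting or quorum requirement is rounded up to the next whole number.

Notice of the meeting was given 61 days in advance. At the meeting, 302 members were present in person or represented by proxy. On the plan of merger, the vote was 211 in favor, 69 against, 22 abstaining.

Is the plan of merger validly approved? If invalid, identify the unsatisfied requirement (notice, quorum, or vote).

Valid — all requirements satisfied.

Notice: 61 days given; 60 required. Satisfied.
Quorum: 25% of 1,138 = 284.50, rounded up to 285; 302 present. Satisfied.
Vote: requires three-fourths of the votes cast (302 − 22 abstaining = 280); 3/4 of 280 = 210, so 210 needed; 211 in favor. Satisfied.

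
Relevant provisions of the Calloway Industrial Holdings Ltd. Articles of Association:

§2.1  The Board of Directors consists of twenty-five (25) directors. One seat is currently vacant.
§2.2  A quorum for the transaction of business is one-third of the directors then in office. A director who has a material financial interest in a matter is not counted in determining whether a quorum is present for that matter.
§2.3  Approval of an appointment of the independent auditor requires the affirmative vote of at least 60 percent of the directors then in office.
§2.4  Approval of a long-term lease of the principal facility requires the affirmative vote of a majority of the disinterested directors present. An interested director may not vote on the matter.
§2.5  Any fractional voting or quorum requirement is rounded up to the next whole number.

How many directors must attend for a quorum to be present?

8

1/3 of 24 = 8.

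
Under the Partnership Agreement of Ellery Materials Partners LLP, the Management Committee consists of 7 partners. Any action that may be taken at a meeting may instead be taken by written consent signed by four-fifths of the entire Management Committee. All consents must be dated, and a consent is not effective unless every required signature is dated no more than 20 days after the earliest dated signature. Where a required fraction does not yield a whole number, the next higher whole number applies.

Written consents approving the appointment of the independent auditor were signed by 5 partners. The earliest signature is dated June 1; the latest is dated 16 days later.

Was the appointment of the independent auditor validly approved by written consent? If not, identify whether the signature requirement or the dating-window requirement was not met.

Not effective — insufficient signatures.

Signatures required: four-fifths of 7 — 4/5 of 7 = 5.60, rounded up to 6, so 6 needed; 5 signed. Insufficient.
Dating window: the latest signature is 16 days after the earliest; the limit is 20 days. Within the window.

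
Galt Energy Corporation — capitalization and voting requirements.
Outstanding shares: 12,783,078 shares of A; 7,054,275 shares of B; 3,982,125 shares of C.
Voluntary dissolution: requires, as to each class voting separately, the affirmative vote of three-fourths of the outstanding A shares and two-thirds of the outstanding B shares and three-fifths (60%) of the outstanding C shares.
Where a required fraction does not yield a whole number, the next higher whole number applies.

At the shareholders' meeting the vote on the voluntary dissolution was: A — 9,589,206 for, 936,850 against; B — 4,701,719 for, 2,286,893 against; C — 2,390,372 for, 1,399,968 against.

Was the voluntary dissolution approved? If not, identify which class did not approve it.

Not approved — the B shares did not give the required vote.

A: 3/4 of 12783078 = 9587308.50, rounded up to 9587309; 9,587,309 required, 9,589,206 in favor — approved.
B: 2/3 of 7054275 = 4702850; 4,702,850 required, 4,701,719 in favor — not approved.
C: 3/5 of 3982125 = 2389275; 2,389,275 required, 2,390,372 in favor — approved.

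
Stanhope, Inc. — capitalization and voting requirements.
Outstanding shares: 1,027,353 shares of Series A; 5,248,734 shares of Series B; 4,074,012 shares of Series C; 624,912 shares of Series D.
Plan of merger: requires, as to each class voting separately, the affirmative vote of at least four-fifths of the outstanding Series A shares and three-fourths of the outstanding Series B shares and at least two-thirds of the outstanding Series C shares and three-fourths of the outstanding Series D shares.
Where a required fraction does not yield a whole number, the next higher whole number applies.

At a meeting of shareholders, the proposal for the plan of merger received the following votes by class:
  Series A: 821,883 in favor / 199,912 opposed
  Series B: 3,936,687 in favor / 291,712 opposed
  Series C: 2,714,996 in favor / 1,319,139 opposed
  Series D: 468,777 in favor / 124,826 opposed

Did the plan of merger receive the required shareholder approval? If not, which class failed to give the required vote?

Series A: 4/5 of 1027353 = 821882.40, rounded up to 821883; 821,883 required, 821,883 in favor — approved.
Series B: 3/4 of 5248734 = 3936550.50, rounded up to 3936551; 3,936,551 required, 3,936,687 in favor — approved.
Series C: 2/3 of 4074012 = 2716008; 2,716,008 required, 2,714,996 in favor — not approved.
Series D: 3/4 of 624912 = 468684; 468,684 required, 468,777 in favor — approved.

Not approved — the Series C shares did not give the required vote.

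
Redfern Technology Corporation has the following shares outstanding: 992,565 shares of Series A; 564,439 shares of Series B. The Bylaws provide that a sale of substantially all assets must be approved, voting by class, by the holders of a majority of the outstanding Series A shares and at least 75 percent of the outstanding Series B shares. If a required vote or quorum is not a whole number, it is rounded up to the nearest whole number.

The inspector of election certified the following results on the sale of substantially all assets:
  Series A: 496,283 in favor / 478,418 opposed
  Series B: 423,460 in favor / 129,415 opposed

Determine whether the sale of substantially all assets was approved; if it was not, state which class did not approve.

Approved — every class gave the required vote.

Series A: a majority of 992565 is 496283; 496,283 required, 496,283 in favor — approved.
Series B: 3/4 of 564439 = 423329.25, rounded up to 423330; 423,330 required, 423,460 in favor — approved.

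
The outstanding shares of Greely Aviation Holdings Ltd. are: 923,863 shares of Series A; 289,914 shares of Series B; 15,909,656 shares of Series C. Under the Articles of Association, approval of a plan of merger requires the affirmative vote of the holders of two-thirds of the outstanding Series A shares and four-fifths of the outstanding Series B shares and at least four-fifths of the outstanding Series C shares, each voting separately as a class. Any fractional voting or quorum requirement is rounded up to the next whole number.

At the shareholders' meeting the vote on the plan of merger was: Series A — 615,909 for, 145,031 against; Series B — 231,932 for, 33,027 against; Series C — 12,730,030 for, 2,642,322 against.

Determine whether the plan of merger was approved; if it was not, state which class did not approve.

Series A: 2/3 of 923863 = 615908.67, rounded up to 615909; 615,909 required, 615,909 in favor — approved.
Series B: 4/5 of 289914 = 231931.20, rounded up to 231932; 231,932 required, 231,932 in favor — approved.
Series C: 4/5 of 15909656 = 12727724.80, rounded up to 12727725; 12,727,725 required, 12,730,030 in favor — approved.

Approved — every class gave the required vote.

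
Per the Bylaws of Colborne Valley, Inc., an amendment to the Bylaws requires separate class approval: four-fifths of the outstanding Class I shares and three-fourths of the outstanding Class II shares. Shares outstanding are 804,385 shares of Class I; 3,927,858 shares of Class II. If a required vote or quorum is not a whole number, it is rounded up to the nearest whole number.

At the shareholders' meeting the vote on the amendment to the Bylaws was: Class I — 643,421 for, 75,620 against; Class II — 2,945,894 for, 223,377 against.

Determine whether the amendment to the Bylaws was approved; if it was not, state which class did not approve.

Class I: 4/5 of 804385 = 643508; 643,508 required, 643,421 in favor — not approved.
Class II: 3/4 of 3927858 = 2945893.50, rounded up to 2945894; 2,945,894 required, 2,945,894 in favor — approved.

Not approved — the Class I shares did not give the required vote.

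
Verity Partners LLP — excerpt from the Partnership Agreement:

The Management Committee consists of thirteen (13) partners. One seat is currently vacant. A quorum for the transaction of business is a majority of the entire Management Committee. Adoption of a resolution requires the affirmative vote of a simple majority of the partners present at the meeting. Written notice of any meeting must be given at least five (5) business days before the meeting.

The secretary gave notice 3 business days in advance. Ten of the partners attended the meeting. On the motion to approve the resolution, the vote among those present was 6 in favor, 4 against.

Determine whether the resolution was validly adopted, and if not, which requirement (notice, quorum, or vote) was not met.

Invalid — notice requirement not satisfied.

Notice: 3 business days given; 5 required (3 < 5). Not satisfied.
Quorum: 10 present; quorum is 7. Satisfied.
Vote: the resolution requires a majority of the partners present (10). A majority of 10 is 6, so 6 affirmative votes are needed; 6 voted in favor. Satisfied.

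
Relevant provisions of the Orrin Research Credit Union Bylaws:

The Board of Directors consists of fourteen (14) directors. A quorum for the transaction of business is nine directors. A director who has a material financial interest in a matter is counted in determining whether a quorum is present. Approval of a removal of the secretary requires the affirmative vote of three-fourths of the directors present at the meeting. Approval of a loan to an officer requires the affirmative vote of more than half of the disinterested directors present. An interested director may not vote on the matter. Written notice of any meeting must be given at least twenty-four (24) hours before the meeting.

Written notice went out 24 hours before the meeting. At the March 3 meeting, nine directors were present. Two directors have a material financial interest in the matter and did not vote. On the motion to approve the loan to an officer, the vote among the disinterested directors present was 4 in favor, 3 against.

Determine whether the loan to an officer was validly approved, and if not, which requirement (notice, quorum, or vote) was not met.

Valid — all requirements satisfied.

Notice: 24 hours given; 24 required (24 ≥ 24). Satisfied.
Quorum: 9 present (interested directors count toward quorum); quorum is 9. Satisfied.
Vote: the loan to an officer requires a majority of the disinterested directors present (9 − 2 = 7). A majority of 7 is 4, so 4 affirmative votes are needed; 4 voted in favor. Satisfied.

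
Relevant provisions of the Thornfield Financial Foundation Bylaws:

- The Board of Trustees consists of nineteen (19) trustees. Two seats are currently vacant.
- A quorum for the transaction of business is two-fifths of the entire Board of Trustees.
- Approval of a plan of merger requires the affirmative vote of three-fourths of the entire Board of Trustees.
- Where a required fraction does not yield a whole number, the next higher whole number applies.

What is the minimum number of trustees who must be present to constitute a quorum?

8

2/5 of 19 = 7.60, rounded up to 8.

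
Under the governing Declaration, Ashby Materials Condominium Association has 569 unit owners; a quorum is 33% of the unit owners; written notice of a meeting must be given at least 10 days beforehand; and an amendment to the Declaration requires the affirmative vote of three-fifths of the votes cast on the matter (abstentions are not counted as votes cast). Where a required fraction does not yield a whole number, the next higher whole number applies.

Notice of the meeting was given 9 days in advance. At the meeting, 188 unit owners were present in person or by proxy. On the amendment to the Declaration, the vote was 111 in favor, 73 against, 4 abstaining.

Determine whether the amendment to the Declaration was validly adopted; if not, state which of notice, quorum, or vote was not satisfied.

Notice: 9 days given; 10 required. Not satisfied.
Quorum: 33% of 569 = 187.77, rounded up to 188; 188 present. Satisfied.
Vote: requires three-fifths of the votes cast (188 − 4 abstaining = 184); 3/5 of 184 = 110.40, rounded up to 111, so 111 needed; 111 in favor. Satisfied.

Invalid — notice requirement not satisfied.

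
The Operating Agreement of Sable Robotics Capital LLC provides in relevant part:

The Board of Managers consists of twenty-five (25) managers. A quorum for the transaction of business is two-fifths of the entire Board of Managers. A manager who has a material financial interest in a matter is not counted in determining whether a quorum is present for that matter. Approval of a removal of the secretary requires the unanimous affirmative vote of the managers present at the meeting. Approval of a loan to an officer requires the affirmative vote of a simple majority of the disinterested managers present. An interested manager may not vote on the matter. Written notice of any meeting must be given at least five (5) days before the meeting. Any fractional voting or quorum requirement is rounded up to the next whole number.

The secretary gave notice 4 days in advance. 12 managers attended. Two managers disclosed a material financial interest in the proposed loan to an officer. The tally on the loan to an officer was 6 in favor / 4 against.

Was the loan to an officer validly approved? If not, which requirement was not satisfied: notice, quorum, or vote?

Notice: 4 days given; 5 required (4 < 5). Not satisfied.
Quorum: 12 present, but the 2 interested managers do not count, leaving 10. Quorum is 10. Satisfied.
Vote: the loan to an officer requires a majority of the disinterested managers present (12 − 2 = 10). A majority of 10 is 6, so 6 affirmative votes are needed; 6 voted in favor. Satisfied.

Invalid — notice requirement not satisfied.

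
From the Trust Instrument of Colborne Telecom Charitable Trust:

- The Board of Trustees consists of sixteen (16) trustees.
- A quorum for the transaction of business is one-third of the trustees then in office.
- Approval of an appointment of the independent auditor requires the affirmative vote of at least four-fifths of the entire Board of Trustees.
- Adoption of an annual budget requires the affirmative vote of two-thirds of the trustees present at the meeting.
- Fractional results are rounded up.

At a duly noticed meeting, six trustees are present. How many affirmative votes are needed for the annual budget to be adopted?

The annual budget requires two-thirds of the trustees present (6).
2/3 of 6 = 4.

4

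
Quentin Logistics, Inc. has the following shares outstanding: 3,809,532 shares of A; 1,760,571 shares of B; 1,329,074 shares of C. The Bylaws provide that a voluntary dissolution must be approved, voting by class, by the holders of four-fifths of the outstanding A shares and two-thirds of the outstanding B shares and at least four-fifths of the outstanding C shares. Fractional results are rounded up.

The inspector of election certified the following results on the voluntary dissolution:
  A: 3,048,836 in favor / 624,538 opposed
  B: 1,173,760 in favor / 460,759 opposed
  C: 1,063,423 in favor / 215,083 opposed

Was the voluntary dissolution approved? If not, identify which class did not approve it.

Approved — every class gave the required vote.

A: 4/5 of 3809532 = 3047625.60, rounded up to 3047626; 3,047,626 required, 3,048,836 in favor — approved.
B: 2/3 of 1760571 = 1173714; 1,173,714 required, 1,173,760 in favor — approved.
C: 4/5 of 1329074 = 1063259.20, rounded up to 1063260; 1,063,260 required, 1,063,423 in favor — approved.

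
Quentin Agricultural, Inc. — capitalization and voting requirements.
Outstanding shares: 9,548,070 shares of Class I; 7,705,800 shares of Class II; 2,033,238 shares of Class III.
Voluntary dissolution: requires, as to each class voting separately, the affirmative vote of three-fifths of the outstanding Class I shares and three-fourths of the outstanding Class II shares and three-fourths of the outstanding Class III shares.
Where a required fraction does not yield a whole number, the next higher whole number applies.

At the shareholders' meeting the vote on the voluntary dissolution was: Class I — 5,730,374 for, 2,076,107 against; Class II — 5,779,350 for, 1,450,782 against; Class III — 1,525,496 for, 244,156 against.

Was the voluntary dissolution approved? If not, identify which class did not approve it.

Approved — every class gave the required vote.

Class I: 3/5 of 9548070 = 5728842; 5,728,842 required, 5,730,374 in favor — approved.
Class II: 3/4 of 7705800 = 5779350; 5,779,350 required, 5,779,350 in favor — approved.
Class III: 3/4 of 2033238 = 1524928.50, rounded up to 1524929; 1,524,929 required, 1,525,496 in favor — approved.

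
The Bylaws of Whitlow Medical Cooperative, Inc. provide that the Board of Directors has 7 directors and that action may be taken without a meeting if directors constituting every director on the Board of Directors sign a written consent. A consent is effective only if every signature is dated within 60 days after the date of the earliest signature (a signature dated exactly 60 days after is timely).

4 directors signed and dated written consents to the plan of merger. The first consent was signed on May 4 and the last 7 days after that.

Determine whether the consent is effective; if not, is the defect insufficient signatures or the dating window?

Not effective — insufficient signatures.

Signatures required: all of 7 — unanimous means all 7, so 7 needed; 4 signed. Insufficient.
Dating window: the latest signature is 7 days after the earliest; the limit is 60 days. Within the window.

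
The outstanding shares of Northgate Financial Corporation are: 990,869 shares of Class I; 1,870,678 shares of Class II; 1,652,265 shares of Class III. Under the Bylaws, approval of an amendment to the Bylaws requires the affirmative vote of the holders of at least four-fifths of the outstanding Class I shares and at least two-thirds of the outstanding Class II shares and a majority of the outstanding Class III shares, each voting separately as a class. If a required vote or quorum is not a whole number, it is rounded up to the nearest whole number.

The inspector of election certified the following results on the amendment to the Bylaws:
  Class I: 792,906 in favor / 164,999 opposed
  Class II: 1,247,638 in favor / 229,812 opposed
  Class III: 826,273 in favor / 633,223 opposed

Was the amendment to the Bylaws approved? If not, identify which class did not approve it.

Class I: 4/5 of 990869 = 792695.20, rounded up to 792696; 792,696 required, 792,906 in favor — approved.
Class II: 2/3 of 1870678 = 1247118.67, rounded up to 1247119; 1,247,119 required, 1,247,638 in favor — approved.
Class III: a majority of 1652265 is 826133; 826,133 required, 826,273 in favor — approved.

Approved — every class gave the required vote.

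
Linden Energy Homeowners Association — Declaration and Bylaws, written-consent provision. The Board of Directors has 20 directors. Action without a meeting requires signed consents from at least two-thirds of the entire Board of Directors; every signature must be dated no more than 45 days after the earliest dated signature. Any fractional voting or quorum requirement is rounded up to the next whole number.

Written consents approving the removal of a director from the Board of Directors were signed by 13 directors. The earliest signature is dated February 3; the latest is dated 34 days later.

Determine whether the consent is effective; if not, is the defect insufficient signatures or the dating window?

Signatures required: at least two-thirds of 20 — 2/3 of 20 = 13.33, rounded up to 14, so 14 needed; 13 signed. Insufficient.
Dating window: the latest signature is 34 days after the earliest; the limit is 45 days. Within the window.

Not effective — insufficient signatures.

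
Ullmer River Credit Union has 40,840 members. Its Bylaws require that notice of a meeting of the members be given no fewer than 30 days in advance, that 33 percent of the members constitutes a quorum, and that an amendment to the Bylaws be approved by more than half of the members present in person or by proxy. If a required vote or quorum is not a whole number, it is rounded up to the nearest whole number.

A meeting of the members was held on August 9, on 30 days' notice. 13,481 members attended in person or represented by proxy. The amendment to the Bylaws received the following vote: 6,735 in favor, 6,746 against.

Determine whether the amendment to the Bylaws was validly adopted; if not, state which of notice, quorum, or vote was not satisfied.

Invalid — vote requirement not satisfied.

Notice: 30 days given; 30 required. Satisfied.
Quorum: 33% of 40,840 = 13,477.20, rounded up to 13,478; 13,481 present. Satisfied.
Vote: requires a majority of those present (13,481); a majority of 13481 is 6741, so 6,741 needed; 6,735 in favor. Not satisfied.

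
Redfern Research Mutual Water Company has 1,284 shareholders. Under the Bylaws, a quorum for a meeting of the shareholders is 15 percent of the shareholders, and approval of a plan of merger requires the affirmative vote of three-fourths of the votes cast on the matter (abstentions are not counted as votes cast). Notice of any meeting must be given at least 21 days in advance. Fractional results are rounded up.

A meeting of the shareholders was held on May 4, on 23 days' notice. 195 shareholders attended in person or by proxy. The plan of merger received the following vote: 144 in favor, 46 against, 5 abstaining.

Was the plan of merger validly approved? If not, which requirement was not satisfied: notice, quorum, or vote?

Valid — all requirements satisfied.

Notice: 23 days given; 21 required. Satisfied.
Quorum: 15% of 1,284 = 192.60, rounded up to 193; 195 present. Satisfied.
Vote: requires three-fourths of the votes cast (195 − 5 abstaining = 190); 3/4 of 190 = 142.50, rounded up to 143, so 143 needed; 144 in favor. Satisfied.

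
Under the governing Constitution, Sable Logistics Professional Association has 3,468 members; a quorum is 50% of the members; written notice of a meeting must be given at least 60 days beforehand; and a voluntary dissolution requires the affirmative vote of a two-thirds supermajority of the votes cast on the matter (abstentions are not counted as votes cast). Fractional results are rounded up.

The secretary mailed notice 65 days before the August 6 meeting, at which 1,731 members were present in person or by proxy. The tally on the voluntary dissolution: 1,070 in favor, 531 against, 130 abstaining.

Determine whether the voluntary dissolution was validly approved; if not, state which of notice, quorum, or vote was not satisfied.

Invalid — quorum requirement not satisfied.

Notice: 65 days given; 60 required. Satisfied.
Quorum: 50% of 3,468 = 1,734; 1,731 present. Not satisfied.
Vote: requires two-thirds of the votes cast (1,731 − 130 abstaining = 1,601); 2/3 of 1601 = 1067.33, rounded up to 1068, so 1,068 needed; 1,070 in favor. Satisfied.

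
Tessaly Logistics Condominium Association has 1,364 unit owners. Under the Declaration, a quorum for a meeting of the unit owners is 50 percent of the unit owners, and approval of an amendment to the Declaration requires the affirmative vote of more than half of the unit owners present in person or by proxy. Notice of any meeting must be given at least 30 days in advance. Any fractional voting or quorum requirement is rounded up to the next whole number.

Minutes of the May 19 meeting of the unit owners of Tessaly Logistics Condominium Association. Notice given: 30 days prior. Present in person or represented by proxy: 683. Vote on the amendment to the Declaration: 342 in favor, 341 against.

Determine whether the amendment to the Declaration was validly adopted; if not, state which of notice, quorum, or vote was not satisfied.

Valid — all requirements satisfied.

Notice: 30 days given; 30 required. Satisfied.
Quorum: 50% of 1,364 = 682; 683 present. Satisfied.
Vote: requires a majority of those present (683); a majority of 683 is 342, so 342 needed; 342 in favor. Satisfied.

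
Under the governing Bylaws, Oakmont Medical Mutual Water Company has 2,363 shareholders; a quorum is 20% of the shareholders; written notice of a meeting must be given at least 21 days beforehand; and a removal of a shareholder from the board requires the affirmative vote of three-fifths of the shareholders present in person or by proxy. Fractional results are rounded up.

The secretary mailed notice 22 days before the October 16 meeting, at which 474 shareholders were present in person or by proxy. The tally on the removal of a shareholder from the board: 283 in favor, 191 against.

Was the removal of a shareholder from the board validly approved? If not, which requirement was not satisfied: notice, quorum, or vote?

Invalid — vote requirement not satisfied.

Notice: 22 days given; 21 required. Satisfied.
Quorum: 20% of 2,363 = 472.60, rounded up to 473; 474 present. Satisfied.
Vote: requires three-fifths of those present (474); 3/5 of 474 = 284.40, rounded up to 285, so 285 needed; 283 in favor. Not satisfied.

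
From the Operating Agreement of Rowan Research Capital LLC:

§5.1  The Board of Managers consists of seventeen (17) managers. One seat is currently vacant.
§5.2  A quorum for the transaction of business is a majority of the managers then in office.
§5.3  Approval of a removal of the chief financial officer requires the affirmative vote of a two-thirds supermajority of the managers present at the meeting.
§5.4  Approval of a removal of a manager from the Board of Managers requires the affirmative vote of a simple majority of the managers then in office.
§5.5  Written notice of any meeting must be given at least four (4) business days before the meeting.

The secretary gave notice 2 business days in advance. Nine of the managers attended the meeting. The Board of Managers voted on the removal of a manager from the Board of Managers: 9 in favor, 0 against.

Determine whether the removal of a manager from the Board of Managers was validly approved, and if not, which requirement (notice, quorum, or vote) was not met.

Notice: 2 business days given; 4 required (2 < 4). Not satisfied.
Quorum: 9 present; quorum is 9. Satisfied.
Vote: the removal of a manager from the Board of Managers requires a majority of the managers then in office (16). A majority of 16 is 9, so 9 affirmative votes are needed; 9 voted in favor. Satisfied.

Invalid — notice requirement not satisfied.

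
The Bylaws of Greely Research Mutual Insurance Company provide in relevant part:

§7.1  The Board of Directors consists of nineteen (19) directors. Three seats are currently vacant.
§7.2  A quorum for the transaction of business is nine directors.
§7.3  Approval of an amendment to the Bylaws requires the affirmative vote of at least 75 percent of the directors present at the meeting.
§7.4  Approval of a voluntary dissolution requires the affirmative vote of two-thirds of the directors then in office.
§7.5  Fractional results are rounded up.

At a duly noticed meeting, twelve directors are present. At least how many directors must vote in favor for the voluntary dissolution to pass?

The voluntary dissolution requires two-thirds of the directors then in office (16).
2/3 of 16 = 10.67, rounded up to 11.

11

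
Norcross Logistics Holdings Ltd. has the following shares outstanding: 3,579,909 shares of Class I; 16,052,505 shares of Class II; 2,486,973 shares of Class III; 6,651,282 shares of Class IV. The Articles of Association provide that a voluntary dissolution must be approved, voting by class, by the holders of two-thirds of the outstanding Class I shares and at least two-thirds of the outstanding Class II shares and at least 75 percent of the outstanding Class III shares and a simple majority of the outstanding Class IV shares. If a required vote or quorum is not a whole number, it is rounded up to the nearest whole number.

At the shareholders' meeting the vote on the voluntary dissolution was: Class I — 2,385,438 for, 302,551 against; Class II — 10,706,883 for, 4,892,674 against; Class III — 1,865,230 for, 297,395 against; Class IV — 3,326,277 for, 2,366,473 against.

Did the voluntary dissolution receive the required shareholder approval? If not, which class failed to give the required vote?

Class I: 2/3 of 3579909 = 2386606; 2,386,606 required, 2,385,438 in favor — not approved.
Class II: 2/3 of 16052505 = 10701670; 10,701,670 required, 10,706,883 in favor — approved.
Class III: 3/4 of 2486973 = 1865229.75, rounded up to 1865230; 1,865,230 required, 1,865,230 in favor — approved.
Class IV: a majority of 6651282 is 3325642; 3,325,642 required, 3,326,277 in favor — approved.

Not approved — the Class I shares did not give the required vote.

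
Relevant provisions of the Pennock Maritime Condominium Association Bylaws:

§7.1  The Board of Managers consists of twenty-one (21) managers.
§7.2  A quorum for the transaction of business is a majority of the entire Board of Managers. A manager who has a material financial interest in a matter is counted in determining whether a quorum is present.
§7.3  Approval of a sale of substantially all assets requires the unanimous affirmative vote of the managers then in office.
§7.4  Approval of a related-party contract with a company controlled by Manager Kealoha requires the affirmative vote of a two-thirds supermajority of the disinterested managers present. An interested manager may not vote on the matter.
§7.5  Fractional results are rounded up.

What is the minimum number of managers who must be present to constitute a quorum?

A majority of 21 is 11.

11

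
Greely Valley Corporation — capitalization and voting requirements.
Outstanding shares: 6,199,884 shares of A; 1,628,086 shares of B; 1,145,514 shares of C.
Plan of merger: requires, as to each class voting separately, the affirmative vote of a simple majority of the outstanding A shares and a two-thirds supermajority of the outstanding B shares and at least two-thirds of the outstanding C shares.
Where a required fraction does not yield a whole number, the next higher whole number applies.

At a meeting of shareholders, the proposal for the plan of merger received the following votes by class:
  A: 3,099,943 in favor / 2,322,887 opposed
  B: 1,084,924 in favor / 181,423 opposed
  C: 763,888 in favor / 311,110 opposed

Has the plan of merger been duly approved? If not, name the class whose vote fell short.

Not approved — the B shares did not give the required vote.

A: a majority of 6199884 is 3099943; 3,099,943 required, 3,099,943 in favor — approved.
B: 2/3 of 1628086 = 1085390.67, rounded up to 1085391; 1,085,391 required, 1,084,924 in favor — not approved.
C: 2/3 of 1145514 = 763676; 763,676 required, 763,888 in favor — approved.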